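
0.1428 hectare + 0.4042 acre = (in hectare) 0.3064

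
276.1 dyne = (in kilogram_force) 0.0002815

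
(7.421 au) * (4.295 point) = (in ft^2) 1.811e+10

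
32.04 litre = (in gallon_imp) 7.048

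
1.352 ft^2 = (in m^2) 0.1256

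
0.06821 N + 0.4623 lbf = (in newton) 2.125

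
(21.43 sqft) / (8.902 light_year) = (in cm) 2.364e-15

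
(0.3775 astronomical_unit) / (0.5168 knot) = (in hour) 5.9e+07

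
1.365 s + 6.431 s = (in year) 2.472e-07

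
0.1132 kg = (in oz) 3.993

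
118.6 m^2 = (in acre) 0.02931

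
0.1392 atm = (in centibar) 14.1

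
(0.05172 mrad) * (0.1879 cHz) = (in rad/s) 9.718e-08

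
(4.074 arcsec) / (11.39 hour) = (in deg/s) 2.76e-08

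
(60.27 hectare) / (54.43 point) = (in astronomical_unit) 0.0002098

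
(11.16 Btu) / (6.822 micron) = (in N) 1.726e+09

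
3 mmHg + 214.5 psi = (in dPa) 1.479e+07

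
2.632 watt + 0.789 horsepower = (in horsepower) 0.7925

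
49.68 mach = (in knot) 3.288e+04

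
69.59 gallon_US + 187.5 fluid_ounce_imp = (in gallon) 71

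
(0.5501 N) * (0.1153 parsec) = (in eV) 1.222e+34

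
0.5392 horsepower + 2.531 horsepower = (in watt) 2289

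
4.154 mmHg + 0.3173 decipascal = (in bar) 0.005539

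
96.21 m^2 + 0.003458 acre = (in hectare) 0.01102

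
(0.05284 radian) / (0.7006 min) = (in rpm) 0.012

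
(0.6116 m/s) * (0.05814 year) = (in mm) 1.121e+09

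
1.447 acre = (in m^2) 5856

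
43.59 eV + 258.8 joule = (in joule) 258.8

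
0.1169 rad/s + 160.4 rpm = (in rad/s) 16.91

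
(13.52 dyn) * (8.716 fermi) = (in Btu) 1.117e-21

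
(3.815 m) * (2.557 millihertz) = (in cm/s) 0.9755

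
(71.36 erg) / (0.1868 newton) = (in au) 2.554e-16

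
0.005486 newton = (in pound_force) 0.001233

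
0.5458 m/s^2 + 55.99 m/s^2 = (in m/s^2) 56.54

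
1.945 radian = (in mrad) 1945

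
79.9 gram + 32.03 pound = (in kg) 14.61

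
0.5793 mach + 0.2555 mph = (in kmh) 710.5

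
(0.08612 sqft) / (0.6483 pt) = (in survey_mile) 0.02174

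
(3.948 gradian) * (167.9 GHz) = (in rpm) 9.943e+10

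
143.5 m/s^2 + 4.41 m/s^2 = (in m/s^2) 147.9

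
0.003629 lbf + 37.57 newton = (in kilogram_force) 3.833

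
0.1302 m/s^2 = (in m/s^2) 0.1302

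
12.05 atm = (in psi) 177.1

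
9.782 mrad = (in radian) 0.009782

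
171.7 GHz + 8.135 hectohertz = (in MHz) 1.717e+05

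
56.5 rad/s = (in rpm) 539.5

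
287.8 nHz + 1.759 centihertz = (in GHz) 1.759e-11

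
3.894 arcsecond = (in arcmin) 0.0649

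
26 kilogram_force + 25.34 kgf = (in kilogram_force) 51.34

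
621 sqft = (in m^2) 57.69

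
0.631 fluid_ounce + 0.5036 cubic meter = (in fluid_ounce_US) 1.703e+04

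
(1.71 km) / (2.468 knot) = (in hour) 0.3741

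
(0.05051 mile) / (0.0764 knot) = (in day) 0.02394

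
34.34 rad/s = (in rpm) 327.9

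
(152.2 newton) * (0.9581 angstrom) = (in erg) 0.1458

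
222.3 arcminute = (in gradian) 4.117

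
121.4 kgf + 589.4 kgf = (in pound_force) 1567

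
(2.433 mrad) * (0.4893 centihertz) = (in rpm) 0.0001137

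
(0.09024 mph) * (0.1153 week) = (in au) 1.88e-08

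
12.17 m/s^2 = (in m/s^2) 12.17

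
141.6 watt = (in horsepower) 0.1899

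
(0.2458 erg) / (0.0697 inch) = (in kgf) 1.416e-06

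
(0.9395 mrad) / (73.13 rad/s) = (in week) 2.124e-11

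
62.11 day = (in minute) 8.944e+04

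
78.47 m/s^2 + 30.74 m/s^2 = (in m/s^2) 109.2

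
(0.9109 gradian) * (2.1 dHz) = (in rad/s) 0.003005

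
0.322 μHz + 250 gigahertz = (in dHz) 2.5e+12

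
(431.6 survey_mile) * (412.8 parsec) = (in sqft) 9.523e+25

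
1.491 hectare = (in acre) 3.684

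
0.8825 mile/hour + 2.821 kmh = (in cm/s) 117.8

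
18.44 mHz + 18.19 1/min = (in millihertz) 321.6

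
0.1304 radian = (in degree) 7.471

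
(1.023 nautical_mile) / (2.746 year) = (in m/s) 2.188e-05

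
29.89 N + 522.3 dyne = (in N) 29.9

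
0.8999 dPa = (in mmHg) 0.000675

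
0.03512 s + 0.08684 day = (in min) 125.1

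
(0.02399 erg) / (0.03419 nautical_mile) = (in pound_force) 8.517e-12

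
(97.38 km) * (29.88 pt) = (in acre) 0.2536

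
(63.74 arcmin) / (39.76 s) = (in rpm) 0.004453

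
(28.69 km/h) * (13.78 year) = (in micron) 3.463e+15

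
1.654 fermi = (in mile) 1.028e-18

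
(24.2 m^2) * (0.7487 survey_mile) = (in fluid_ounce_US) 9.86e+08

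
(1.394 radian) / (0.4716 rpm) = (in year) 8.951e-07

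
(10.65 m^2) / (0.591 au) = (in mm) 1.205e-07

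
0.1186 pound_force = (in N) 0.5276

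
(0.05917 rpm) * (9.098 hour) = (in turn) 32.3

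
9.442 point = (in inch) 0.1311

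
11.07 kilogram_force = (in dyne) 1.086e+07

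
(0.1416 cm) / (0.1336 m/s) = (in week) 1.752e-08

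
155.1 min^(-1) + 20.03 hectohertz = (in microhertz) 2.006e+09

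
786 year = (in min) 4.131e+08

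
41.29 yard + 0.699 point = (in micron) 3.776e+07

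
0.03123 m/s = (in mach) 9.172e-05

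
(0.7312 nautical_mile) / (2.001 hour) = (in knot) 0.3654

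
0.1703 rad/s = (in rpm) 1.626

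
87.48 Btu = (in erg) 9.23e+11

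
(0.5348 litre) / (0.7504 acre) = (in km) 1.761e-10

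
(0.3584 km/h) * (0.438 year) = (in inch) 5.414e+07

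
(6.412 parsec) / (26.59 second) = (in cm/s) 7.441e+17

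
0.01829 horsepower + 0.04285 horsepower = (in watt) 45.59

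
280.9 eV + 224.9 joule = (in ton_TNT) 5.375e-08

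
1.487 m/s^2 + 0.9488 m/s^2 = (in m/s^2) 2.436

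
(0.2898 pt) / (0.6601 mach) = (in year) 1.442e-14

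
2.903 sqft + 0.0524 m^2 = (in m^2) 0.3221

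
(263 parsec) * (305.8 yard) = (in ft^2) 2.443e+22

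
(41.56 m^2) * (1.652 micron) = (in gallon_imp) 0.0151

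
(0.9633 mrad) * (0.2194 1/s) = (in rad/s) 0.0002113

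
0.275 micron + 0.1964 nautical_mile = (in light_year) 3.845e-14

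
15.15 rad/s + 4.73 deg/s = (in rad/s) 15.23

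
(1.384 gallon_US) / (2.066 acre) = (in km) 6.266e-10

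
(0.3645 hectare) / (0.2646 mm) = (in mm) 1.378e+10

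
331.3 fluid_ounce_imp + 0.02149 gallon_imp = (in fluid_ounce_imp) 334.7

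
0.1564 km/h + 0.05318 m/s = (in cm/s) 9.662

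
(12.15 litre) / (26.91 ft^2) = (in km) 4.86e-06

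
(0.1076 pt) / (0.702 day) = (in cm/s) 6.258e-08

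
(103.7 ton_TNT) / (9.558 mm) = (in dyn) 4.539e+18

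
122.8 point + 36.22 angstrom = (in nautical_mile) 2.339e-05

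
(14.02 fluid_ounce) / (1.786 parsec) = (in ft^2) 8.098e-20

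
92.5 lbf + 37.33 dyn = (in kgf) 41.96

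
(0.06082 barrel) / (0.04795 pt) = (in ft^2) 6153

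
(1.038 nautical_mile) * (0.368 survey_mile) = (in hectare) 113.9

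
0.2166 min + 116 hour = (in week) 0.6905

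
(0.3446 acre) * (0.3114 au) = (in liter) 6.496e+16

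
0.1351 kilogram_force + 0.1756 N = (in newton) 1.5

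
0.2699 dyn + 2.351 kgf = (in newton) 23.06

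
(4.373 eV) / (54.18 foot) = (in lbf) 9.538e-21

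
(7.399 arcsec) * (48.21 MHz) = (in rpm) 1.651e+04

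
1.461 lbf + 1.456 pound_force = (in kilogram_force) 1.323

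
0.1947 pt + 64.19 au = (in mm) 9.603e+15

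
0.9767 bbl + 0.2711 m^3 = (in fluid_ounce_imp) 1.501e+04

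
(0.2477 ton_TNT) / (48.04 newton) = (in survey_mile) 1.34e+04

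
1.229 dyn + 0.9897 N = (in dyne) 9.897e+04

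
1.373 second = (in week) 2.27e-06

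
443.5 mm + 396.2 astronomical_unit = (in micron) 5.927e+19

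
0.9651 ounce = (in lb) 0.06032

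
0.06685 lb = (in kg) 0.03032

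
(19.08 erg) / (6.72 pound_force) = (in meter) 6.383e-08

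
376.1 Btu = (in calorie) 9.484e+04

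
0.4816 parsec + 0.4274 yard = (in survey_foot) 4.876e+16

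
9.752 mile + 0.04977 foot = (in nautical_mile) 8.474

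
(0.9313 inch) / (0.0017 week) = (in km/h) 8.283e-05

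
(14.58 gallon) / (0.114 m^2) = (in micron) 4.841e+05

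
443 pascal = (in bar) 0.00443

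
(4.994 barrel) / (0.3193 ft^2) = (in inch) 1054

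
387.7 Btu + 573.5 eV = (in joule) 4.09e+05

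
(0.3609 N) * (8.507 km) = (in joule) 3070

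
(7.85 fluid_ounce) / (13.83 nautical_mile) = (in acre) 2.24e-12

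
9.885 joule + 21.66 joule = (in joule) 31.55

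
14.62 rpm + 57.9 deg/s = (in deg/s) 145.6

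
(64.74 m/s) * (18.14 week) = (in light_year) 7.508e-08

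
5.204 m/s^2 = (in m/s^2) 5.204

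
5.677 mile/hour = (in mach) 0.007453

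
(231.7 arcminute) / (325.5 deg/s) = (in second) 0.01186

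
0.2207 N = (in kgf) 0.02251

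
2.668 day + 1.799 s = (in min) 3842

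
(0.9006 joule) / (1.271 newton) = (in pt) 2009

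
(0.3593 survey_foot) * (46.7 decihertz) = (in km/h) 1.841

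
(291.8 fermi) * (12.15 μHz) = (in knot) 6.892e-18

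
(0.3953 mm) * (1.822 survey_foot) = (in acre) 5.425e-08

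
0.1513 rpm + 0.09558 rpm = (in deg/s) 1.481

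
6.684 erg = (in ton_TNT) 1.598e-16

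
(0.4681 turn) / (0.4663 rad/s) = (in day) 7.3e-05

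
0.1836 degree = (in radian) 0.003204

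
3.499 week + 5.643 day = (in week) 4.305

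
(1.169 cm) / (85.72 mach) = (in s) 4.005e-07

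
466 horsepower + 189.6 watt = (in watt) 3.477e+05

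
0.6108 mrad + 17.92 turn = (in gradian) 7168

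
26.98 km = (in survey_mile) 16.76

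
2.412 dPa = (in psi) 3.498e-05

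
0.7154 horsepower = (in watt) 533.5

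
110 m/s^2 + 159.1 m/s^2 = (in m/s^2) 269.1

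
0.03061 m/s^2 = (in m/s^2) 0.03061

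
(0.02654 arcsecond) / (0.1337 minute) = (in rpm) 1.532e-07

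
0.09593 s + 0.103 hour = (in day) 0.004293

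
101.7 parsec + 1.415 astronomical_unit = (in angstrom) 3.138e+28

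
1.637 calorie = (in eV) 4.275e+19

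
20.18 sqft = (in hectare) 0.0001875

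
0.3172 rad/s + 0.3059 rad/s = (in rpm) 5.95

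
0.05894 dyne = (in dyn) 0.05894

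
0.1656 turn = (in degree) 59.62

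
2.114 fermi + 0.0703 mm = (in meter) 7.03e-05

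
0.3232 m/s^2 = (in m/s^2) 0.3232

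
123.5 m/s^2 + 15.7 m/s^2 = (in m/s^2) 139.2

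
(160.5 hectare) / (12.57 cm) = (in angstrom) 1.277e+17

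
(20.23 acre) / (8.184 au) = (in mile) 4.155e-11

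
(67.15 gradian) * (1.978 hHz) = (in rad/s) 208.6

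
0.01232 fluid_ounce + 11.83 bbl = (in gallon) 496.9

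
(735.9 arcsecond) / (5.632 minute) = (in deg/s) 0.0006049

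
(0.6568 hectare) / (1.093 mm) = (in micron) 6.009e+12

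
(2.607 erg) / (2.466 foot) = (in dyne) 0.03468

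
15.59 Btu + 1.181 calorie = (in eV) 1.027e+23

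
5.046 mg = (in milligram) 5.046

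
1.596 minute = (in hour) 0.0266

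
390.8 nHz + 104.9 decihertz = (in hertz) 10.49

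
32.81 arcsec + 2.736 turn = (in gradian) 1094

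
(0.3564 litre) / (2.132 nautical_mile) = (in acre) 2.23e-11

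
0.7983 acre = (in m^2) 3231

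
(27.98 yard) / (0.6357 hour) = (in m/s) 0.01118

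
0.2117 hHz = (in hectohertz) 0.2117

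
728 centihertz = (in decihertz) 72.8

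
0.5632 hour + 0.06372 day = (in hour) 2.092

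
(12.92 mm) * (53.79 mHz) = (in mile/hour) 0.001555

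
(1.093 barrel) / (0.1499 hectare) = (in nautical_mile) 6.26e-08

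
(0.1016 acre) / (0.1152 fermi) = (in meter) 3.569e+18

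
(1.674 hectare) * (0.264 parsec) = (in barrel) 8.577e+20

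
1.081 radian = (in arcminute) 3716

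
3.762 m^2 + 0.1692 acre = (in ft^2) 7411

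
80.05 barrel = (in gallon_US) 3362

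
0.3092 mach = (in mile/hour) 235.5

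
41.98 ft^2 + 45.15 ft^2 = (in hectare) 0.0008095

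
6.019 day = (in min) 8667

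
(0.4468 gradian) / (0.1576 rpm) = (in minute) 0.007088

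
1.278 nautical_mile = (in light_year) 2.502e-13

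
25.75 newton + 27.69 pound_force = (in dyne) 1.489e+07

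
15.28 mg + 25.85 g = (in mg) 2.587e+04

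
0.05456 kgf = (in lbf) 0.1203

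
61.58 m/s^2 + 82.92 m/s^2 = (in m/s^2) 144.5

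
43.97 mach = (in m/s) 1.497e+04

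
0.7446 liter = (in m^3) 0.0007446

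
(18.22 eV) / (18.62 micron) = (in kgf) 1.599e-14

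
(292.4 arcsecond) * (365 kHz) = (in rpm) 4941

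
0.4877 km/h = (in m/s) 0.1355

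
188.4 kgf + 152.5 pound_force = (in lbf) 567.9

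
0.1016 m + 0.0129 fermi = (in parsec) 3.293e-18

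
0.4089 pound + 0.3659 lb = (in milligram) 3.514e+05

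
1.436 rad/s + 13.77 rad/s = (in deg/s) 871.2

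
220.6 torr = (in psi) 4.266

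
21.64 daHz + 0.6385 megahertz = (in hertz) 6.387e+05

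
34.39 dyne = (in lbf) 7.731e-05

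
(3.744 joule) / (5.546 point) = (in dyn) 1.914e+08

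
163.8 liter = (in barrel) 1.03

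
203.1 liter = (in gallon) 53.65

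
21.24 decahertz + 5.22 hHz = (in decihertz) 7344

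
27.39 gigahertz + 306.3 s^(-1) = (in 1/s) 2.739e+10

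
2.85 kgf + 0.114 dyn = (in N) 27.95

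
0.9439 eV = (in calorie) 3.614e-20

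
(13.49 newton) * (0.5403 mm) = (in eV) 4.549e+16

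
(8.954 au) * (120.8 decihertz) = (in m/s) 1.618e+13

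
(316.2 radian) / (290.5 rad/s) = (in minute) 0.01814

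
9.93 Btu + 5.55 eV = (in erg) 1.048e+11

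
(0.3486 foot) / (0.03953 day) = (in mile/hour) 6.959e-05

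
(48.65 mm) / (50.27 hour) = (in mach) 7.895e-10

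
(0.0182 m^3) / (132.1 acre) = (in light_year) 3.599e-24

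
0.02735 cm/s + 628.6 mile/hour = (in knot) 546.2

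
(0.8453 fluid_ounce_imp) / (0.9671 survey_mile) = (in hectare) 1.543e-12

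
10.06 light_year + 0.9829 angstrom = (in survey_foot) 3.123e+17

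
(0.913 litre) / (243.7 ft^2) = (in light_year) 4.262e-21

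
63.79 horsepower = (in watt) 4.757e+04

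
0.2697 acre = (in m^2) 1091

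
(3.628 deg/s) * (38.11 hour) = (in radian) 8687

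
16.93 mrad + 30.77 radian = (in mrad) 3.079e+04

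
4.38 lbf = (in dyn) 1.948e+06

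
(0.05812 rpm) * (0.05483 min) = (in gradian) 1.275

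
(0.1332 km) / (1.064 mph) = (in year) 8.88e-06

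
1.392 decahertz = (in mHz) 1.392e+04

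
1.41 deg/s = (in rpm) 0.235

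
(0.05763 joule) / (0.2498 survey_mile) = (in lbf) 3.223e-05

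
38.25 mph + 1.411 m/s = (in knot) 35.98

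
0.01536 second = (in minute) 0.000256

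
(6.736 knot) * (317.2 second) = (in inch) 4.328e+04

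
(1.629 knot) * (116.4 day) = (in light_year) 8.908e-10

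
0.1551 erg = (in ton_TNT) 3.707e-18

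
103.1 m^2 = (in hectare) 0.01031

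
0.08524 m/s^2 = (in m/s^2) 0.08524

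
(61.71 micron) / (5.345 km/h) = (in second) 4.156e-05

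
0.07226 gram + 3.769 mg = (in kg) 7.603e-05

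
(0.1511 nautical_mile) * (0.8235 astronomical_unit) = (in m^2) 3.447e+13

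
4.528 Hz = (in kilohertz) 0.004528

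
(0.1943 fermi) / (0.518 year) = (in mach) 3.493e-26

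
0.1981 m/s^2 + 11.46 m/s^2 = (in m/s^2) 11.66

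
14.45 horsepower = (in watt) 1.078e+04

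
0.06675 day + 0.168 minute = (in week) 0.009552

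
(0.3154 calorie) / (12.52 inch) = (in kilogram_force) 0.4232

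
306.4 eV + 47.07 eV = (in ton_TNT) 1.354e-26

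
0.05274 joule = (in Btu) 4.999e-05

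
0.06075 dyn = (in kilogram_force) 6.195e-08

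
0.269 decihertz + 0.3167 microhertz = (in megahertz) 2.69e-08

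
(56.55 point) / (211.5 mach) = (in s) 2.77e-07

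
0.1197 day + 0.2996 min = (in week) 0.01713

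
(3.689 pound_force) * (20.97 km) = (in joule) 3.441e+05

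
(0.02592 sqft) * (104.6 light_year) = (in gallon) 6.295e+17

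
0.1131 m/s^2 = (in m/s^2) 0.1131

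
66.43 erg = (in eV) 4.146e+13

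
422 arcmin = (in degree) 7.033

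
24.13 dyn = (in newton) 0.0002413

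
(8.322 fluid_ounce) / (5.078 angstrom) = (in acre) 119.8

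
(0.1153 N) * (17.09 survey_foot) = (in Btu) 0.0005693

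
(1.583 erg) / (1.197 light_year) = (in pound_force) 3.143e-24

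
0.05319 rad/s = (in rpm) 0.5079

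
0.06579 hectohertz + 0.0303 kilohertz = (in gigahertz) 3.688e-08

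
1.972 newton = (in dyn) 1.972e+05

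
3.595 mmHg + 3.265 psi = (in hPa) 229.9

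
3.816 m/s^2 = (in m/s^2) 3.816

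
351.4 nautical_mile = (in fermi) 6.508e+20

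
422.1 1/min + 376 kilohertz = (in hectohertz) 3760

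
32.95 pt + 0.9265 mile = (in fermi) 1.491e+18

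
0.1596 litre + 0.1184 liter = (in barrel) 0.001749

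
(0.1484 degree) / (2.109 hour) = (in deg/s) 1.955e-05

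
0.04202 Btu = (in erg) 4.433e+08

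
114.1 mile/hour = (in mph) 114.1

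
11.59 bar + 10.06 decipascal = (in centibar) 1159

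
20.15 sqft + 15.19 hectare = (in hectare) 15.19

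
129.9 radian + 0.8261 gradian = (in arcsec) 2.68e+07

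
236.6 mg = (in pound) 0.0005216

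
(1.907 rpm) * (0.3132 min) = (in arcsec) 7.741e+05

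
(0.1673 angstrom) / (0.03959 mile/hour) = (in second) 9.453e-10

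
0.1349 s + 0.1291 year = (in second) 4.071e+06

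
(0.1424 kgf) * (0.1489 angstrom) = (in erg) 0.0002079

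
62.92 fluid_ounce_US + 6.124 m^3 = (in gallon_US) 1618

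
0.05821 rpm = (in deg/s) 0.3493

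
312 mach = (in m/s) 1.062e+05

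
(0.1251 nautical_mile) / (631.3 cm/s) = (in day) 0.0004248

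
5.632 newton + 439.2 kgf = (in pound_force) 969.5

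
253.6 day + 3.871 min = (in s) 2.191e+07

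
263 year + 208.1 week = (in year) 267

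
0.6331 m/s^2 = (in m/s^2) 0.6331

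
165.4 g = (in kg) 0.1654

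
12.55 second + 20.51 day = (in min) 2.953e+04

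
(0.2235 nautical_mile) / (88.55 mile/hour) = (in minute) 0.1743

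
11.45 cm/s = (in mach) 0.0003363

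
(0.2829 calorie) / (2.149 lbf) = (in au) 8.277e-13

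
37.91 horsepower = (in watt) 2.827e+04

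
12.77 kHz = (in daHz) 1277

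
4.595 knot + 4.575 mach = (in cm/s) 1.56e+05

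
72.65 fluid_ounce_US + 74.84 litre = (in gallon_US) 20.34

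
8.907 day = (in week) 1.272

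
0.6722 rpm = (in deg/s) 4.033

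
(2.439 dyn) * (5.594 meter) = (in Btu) 1.293e-07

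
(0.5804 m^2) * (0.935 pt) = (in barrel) 0.001204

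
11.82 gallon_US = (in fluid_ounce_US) 1513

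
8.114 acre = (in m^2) 3.284e+04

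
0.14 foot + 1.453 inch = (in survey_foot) 0.2611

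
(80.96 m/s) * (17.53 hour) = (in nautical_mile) 2759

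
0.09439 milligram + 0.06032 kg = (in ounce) 2.128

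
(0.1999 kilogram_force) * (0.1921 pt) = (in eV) 8.292e+14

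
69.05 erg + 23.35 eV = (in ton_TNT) 1.65e-15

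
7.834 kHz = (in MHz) 0.007834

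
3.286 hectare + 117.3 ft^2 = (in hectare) 3.287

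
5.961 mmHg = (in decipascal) 7947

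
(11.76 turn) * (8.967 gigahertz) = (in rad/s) 6.626e+11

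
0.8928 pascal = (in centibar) 0.0008928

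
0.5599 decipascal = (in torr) 0.00042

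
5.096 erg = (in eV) 3.181e+12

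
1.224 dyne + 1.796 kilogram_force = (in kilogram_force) 1.796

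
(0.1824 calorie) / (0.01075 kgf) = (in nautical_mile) 0.003909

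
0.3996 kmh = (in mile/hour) 0.2483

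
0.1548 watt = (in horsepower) 0.0002076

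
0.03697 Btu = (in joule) 39.01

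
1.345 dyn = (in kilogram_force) 1.372e-06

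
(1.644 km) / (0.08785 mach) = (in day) 0.0006361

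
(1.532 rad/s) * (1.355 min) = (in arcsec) 2.569e+07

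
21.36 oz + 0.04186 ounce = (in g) 606.7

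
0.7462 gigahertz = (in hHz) 7.462e+06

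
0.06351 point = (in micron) 22.4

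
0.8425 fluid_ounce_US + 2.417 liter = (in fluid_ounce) 82.57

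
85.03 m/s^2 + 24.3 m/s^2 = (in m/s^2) 109.3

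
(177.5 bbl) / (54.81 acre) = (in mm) 0.1272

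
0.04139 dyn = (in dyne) 0.04139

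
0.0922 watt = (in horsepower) 0.0001236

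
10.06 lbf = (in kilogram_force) 4.563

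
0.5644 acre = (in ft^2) 2.459e+04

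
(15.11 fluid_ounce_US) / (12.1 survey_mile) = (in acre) 5.67e-12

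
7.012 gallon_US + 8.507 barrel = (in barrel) 8.674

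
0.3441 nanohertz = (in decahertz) 3.441e-11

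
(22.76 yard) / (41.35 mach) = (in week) 2.444e-09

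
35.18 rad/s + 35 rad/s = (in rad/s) 70.18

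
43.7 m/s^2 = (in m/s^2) 43.7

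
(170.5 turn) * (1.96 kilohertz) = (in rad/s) 2.1e+06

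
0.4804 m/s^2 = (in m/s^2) 0.4804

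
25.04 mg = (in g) 0.02504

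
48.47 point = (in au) 1.143e-13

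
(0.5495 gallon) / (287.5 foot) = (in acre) 5.866e-09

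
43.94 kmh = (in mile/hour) 27.3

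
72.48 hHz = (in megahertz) 0.007248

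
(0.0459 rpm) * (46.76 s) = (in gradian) 14.31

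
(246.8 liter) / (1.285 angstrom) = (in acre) 4.746e+05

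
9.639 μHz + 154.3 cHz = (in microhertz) 1.543e+06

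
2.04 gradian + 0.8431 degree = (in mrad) 46.76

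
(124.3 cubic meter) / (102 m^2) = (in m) 1.219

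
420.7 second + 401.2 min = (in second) 2.449e+04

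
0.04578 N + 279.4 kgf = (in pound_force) 616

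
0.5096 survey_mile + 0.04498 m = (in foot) 2691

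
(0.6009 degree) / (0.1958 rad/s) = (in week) 8.856e-08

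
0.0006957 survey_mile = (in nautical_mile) 0.0006045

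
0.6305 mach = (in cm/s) 2.147e+04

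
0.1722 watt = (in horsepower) 0.0002309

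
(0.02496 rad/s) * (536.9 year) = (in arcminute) 1.453e+12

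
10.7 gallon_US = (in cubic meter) 0.0405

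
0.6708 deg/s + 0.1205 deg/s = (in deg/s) 0.7913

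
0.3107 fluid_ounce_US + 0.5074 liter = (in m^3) 0.0005166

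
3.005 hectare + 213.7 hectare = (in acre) 535.5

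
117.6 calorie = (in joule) 492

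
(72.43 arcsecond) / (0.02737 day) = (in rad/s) 1.485e-07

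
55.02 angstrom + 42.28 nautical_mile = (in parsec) 2.538e-12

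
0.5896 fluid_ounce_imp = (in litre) 0.01675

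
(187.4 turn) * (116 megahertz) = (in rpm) 1.304e+12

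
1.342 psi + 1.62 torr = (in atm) 0.09345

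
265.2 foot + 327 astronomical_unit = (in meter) 4.892e+13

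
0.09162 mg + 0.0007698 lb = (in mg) 349.3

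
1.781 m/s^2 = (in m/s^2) 1.781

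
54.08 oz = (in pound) 3.38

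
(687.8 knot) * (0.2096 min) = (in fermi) 4.45e+18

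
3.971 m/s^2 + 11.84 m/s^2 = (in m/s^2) 15.81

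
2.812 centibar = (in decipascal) 2.812e+04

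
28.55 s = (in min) 0.4758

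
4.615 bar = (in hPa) 4615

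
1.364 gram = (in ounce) 0.04811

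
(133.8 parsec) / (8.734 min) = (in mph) 1.762e+16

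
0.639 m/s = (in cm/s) 63.9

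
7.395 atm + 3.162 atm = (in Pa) 1.07e+06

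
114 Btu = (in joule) 1.203e+05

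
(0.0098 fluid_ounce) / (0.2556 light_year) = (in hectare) 1.199e-26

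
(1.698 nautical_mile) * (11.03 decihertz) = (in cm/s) 3.469e+05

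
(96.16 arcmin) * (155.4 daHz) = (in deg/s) 2491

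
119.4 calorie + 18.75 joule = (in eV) 3.235e+21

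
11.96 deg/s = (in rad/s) 0.2087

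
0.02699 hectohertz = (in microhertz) 2.699e+06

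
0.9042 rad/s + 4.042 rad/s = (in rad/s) 4.946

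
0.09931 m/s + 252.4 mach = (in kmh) 3.094e+05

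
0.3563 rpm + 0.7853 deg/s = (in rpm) 0.4872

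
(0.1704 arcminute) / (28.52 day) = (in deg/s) 1.153e-09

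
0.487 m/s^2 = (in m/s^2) 0.487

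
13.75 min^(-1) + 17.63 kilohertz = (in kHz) 17.63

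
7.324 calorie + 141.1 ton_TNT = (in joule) 5.904e+11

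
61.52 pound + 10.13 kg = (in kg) 38.04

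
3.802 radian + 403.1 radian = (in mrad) 4.069e+05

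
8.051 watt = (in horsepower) 0.0108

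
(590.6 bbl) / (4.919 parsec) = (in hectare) 6.186e-20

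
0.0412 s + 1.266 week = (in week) 1.266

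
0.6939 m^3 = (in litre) 693.9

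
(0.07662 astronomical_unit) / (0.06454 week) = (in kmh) 1.057e+06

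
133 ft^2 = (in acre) 0.003053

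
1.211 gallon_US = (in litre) 4.584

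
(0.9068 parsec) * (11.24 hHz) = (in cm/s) 3.145e+21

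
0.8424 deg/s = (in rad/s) 0.0147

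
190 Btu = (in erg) 2.005e+12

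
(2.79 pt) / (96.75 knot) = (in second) 1.977e-05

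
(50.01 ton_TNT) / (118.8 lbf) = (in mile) 2.46e+05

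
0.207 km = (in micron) 2.07e+08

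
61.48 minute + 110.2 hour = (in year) 0.0127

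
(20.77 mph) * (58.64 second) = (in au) 3.64e-09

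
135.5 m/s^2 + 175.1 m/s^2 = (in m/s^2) 310.6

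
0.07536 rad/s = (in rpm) 0.7196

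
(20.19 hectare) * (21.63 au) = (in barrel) 4.109e+18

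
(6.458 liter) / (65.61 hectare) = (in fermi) 9.843e+06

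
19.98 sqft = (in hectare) 0.0001856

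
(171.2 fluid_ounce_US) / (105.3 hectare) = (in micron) 0.004808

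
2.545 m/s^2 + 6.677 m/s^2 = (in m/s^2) 9.222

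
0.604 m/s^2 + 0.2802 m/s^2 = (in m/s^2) 0.8842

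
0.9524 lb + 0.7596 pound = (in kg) 0.7766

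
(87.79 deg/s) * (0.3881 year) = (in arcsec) 3.868e+12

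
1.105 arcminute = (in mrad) 0.3214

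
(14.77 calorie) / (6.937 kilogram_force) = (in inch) 35.76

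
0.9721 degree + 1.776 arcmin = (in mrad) 17.48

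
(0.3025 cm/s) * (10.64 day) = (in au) 1.859e-08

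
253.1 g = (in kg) 0.2531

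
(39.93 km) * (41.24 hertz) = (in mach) 4836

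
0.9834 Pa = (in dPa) 9.834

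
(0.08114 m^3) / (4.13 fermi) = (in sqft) 2.115e+14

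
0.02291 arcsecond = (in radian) 1.111e-07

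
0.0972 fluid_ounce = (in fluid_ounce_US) 0.0972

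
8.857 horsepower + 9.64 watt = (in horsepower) 8.87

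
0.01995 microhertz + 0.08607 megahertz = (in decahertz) 8607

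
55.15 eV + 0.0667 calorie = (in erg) 2.791e+06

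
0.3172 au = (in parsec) 1.538e-06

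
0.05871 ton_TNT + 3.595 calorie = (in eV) 1.533e+27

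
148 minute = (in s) 8880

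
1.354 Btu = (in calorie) 341.4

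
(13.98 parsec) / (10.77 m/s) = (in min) 6.676e+14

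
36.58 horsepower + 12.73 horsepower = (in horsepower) 49.31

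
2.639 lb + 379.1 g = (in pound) 3.475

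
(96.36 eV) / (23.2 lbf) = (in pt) 4.241e-16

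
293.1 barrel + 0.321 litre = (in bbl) 293.1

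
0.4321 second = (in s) 0.4321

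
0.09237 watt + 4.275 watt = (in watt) 4.367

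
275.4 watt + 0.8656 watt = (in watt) 276.3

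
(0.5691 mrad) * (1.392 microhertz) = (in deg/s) 4.539e-08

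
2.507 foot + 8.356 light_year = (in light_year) 8.356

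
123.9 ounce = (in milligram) 3.513e+06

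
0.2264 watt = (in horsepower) 0.0003036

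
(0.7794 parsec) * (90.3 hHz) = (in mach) 6.378e+17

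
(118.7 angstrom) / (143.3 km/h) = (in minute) 4.97e-12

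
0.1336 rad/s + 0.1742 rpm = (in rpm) 1.45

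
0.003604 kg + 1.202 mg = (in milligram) 3605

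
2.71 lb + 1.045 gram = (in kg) 1.23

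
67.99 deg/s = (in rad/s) 1.187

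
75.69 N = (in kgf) 7.718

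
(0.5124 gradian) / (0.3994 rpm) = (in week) 3.182e-07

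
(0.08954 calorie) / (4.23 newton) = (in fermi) 8.857e+13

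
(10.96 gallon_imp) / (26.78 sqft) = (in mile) 1.244e-05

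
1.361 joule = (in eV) 8.495e+18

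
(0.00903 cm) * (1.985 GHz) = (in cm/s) 1.792e+07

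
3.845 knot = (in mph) 4.425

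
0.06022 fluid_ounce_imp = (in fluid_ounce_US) 0.05786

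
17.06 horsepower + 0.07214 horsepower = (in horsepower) 17.13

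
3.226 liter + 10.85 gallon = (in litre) 44.3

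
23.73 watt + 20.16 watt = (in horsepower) 0.05886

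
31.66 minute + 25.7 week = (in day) 179.9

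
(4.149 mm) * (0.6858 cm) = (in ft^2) 0.0003063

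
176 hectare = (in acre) 434.9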